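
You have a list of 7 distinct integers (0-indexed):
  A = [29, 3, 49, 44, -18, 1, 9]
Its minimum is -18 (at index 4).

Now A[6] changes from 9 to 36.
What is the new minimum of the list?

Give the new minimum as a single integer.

Answer: -18

Derivation:
Old min = -18 (at index 4)
Change: A[6] 9 -> 36
Changed element was NOT the old min.
  New min = min(old_min, new_val) = min(-18, 36) = -18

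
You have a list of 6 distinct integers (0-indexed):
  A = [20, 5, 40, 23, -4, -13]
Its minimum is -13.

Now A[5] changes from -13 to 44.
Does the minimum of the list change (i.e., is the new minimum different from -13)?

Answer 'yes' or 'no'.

Old min = -13
Change: A[5] -13 -> 44
Changed element was the min; new min must be rechecked.
New min = -4; changed? yes

Answer: yes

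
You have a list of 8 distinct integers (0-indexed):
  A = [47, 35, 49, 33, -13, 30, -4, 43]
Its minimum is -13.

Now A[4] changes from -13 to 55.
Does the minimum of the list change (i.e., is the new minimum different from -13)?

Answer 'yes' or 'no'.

Answer: yes

Derivation:
Old min = -13
Change: A[4] -13 -> 55
Changed element was the min; new min must be rechecked.
New min = -4; changed? yes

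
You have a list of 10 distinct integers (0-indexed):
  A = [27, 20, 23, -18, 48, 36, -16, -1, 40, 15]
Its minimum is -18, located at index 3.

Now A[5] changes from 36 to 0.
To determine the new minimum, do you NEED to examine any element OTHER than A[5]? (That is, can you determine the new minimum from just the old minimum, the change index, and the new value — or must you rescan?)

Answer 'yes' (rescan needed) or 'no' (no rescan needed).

Old min = -18 at index 3
Change at index 5: 36 -> 0
Index 5 was NOT the min. New min = min(-18, 0). No rescan of other elements needed.
Needs rescan: no

Answer: no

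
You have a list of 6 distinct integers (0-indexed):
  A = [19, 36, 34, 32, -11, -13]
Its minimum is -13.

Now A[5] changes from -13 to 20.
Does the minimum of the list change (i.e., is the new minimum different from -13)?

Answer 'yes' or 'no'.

Old min = -13
Change: A[5] -13 -> 20
Changed element was the min; new min must be rechecked.
New min = -11; changed? yes

Answer: yes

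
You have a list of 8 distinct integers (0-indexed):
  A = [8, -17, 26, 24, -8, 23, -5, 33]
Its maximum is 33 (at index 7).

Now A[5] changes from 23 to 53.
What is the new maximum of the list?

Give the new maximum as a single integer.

Old max = 33 (at index 7)
Change: A[5] 23 -> 53
Changed element was NOT the old max.
  New max = max(old_max, new_val) = max(33, 53) = 53

Answer: 53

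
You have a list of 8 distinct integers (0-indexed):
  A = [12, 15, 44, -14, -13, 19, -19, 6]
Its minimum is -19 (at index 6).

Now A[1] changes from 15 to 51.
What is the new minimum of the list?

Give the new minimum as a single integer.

Old min = -19 (at index 6)
Change: A[1] 15 -> 51
Changed element was NOT the old min.
  New min = min(old_min, new_val) = min(-19, 51) = -19

Answer: -19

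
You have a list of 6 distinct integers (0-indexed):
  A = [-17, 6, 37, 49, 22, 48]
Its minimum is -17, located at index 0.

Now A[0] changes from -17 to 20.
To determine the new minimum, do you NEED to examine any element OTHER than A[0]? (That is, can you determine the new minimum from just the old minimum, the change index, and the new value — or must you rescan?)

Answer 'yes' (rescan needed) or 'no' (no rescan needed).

Answer: yes

Derivation:
Old min = -17 at index 0
Change at index 0: -17 -> 20
Index 0 WAS the min and new value 20 > old min -17. Must rescan other elements to find the new min.
Needs rescan: yes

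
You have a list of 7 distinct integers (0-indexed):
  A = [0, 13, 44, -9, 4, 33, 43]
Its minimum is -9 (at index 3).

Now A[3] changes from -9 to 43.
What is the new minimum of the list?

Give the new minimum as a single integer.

Old min = -9 (at index 3)
Change: A[3] -9 -> 43
Changed element WAS the min. Need to check: is 43 still <= all others?
  Min of remaining elements: 0
  New min = min(43, 0) = 0

Answer: 0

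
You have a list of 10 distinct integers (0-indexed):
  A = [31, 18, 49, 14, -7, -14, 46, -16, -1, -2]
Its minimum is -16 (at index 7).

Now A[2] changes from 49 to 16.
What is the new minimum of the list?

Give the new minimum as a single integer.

Old min = -16 (at index 7)
Change: A[2] 49 -> 16
Changed element was NOT the old min.
  New min = min(old_min, new_val) = min(-16, 16) = -16

Answer: -16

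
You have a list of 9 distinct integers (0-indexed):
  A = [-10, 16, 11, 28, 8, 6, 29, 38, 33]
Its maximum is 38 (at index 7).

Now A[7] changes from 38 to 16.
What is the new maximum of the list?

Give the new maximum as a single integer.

Old max = 38 (at index 7)
Change: A[7] 38 -> 16
Changed element WAS the max -> may need rescan.
  Max of remaining elements: 33
  New max = max(16, 33) = 33

Answer: 33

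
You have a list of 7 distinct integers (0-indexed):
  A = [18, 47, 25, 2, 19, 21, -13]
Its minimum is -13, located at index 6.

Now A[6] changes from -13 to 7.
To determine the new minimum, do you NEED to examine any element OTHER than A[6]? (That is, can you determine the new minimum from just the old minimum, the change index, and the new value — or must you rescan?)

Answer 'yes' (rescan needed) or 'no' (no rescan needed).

Answer: yes

Derivation:
Old min = -13 at index 6
Change at index 6: -13 -> 7
Index 6 WAS the min and new value 7 > old min -13. Must rescan other elements to find the new min.
Needs rescan: yes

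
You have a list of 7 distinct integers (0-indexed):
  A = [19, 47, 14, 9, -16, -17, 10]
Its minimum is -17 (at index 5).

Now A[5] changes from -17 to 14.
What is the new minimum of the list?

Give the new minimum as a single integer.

Old min = -17 (at index 5)
Change: A[5] -17 -> 14
Changed element WAS the min. Need to check: is 14 still <= all others?
  Min of remaining elements: -16
  New min = min(14, -16) = -16

Answer: -16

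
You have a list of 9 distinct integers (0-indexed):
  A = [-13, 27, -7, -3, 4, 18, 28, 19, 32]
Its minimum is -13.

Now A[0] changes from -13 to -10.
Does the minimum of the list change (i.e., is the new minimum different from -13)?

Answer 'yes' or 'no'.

Answer: yes

Derivation:
Old min = -13
Change: A[0] -13 -> -10
Changed element was the min; new min must be rechecked.
New min = -10; changed? yes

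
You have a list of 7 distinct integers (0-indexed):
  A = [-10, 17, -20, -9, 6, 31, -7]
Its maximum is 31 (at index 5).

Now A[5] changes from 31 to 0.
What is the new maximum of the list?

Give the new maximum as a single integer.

Old max = 31 (at index 5)
Change: A[5] 31 -> 0
Changed element WAS the max -> may need rescan.
  Max of remaining elements: 17
  New max = max(0, 17) = 17

Answer: 17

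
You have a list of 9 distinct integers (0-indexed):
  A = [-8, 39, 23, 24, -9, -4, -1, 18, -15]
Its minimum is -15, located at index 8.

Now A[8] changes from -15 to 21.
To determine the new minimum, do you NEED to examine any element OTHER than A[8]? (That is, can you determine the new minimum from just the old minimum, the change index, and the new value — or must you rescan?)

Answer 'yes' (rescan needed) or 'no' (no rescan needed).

Old min = -15 at index 8
Change at index 8: -15 -> 21
Index 8 WAS the min and new value 21 > old min -15. Must rescan other elements to find the new min.
Needs rescan: yes

Answer: yes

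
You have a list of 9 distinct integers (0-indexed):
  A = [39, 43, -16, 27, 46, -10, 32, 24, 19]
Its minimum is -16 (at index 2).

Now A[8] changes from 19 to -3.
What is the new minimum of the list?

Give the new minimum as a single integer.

Old min = -16 (at index 2)
Change: A[8] 19 -> -3
Changed element was NOT the old min.
  New min = min(old_min, new_val) = min(-16, -3) = -16

Answer: -16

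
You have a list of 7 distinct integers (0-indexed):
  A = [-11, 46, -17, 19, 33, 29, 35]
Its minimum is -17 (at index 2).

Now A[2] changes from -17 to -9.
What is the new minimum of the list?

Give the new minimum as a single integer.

Old min = -17 (at index 2)
Change: A[2] -17 -> -9
Changed element WAS the min. Need to check: is -9 still <= all others?
  Min of remaining elements: -11
  New min = min(-9, -11) = -11

Answer: -11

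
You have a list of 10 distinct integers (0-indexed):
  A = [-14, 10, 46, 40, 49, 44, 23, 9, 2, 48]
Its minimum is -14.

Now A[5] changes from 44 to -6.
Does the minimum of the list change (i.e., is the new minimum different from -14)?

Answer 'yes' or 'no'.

Old min = -14
Change: A[5] 44 -> -6
Changed element was NOT the min; min changes only if -6 < -14.
New min = -14; changed? no

Answer: no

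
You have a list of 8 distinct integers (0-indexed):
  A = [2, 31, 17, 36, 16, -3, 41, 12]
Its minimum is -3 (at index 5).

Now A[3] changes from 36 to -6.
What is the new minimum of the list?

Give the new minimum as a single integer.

Old min = -3 (at index 5)
Change: A[3] 36 -> -6
Changed element was NOT the old min.
  New min = min(old_min, new_val) = min(-3, -6) = -6

Answer: -6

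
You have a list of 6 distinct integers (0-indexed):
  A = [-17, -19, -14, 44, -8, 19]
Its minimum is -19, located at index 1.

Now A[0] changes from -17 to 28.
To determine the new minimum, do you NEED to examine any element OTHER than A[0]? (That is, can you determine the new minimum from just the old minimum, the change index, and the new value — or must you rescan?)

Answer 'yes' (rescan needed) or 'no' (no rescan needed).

Old min = -19 at index 1
Change at index 0: -17 -> 28
Index 0 was NOT the min. New min = min(-19, 28). No rescan of other elements needed.
Needs rescan: no

Answer: no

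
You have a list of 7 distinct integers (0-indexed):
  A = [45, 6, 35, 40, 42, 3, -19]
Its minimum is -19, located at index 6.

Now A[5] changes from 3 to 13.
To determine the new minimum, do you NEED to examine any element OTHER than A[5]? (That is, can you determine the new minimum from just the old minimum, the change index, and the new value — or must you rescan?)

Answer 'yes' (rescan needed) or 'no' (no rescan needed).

Old min = -19 at index 6
Change at index 5: 3 -> 13
Index 5 was NOT the min. New min = min(-19, 13). No rescan of other elements needed.
Needs rescan: no

Answer: no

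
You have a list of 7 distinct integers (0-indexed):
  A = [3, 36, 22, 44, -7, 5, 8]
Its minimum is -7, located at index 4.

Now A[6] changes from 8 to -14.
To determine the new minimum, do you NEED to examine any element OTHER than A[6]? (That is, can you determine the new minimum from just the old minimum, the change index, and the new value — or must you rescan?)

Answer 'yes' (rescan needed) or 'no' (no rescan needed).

Answer: no

Derivation:
Old min = -7 at index 4
Change at index 6: 8 -> -14
Index 6 was NOT the min. New min = min(-7, -14). No rescan of other elements needed.
Needs rescan: no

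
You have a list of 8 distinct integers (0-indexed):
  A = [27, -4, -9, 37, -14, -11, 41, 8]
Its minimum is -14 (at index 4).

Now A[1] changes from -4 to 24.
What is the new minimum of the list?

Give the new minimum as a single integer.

Old min = -14 (at index 4)
Change: A[1] -4 -> 24
Changed element was NOT the old min.
  New min = min(old_min, new_val) = min(-14, 24) = -14

Answer: -14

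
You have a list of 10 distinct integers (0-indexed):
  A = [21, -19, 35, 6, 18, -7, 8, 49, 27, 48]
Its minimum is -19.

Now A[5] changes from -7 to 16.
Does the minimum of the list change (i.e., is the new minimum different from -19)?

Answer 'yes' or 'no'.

Answer: no

Derivation:
Old min = -19
Change: A[5] -7 -> 16
Changed element was NOT the min; min changes only if 16 < -19.
New min = -19; changed? no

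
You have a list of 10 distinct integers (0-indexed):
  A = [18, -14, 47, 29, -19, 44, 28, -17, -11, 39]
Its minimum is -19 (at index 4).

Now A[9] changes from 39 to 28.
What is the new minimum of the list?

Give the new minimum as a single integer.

Old min = -19 (at index 4)
Change: A[9] 39 -> 28
Changed element was NOT the old min.
  New min = min(old_min, new_val) = min(-19, 28) = -19

Answer: -19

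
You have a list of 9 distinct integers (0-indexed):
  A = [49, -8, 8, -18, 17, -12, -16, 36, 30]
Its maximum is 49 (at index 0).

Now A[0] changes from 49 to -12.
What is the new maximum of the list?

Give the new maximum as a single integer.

Old max = 49 (at index 0)
Change: A[0] 49 -> -12
Changed element WAS the max -> may need rescan.
  Max of remaining elements: 36
  New max = max(-12, 36) = 36

Answer: 36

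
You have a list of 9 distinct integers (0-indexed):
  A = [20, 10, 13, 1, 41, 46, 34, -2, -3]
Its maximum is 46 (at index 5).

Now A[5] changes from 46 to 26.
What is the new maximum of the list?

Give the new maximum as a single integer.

Answer: 41

Derivation:
Old max = 46 (at index 5)
Change: A[5] 46 -> 26
Changed element WAS the max -> may need rescan.
  Max of remaining elements: 41
  New max = max(26, 41) = 41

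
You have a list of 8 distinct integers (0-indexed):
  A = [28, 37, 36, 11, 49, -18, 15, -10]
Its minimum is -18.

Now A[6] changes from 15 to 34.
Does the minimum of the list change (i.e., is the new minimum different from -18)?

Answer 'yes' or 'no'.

Answer: no

Derivation:
Old min = -18
Change: A[6] 15 -> 34
Changed element was NOT the min; min changes only if 34 < -18.
New min = -18; changed? no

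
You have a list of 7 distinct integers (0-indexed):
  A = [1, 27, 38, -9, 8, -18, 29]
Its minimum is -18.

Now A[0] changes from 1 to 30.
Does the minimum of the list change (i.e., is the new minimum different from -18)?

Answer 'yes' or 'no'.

Old min = -18
Change: A[0] 1 -> 30
Changed element was NOT the min; min changes only if 30 < -18.
New min = -18; changed? no

Answer: no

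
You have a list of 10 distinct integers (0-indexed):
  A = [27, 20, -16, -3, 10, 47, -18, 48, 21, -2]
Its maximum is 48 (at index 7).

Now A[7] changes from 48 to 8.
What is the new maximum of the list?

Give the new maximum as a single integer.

Answer: 47

Derivation:
Old max = 48 (at index 7)
Change: A[7] 48 -> 8
Changed element WAS the max -> may need rescan.
  Max of remaining elements: 47
  New max = max(8, 47) = 47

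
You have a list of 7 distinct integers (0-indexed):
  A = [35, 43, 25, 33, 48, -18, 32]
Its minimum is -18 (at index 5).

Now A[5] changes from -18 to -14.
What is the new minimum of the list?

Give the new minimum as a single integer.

Old min = -18 (at index 5)
Change: A[5] -18 -> -14
Changed element WAS the min. Need to check: is -14 still <= all others?
  Min of remaining elements: 25
  New min = min(-14, 25) = -14

Answer: -14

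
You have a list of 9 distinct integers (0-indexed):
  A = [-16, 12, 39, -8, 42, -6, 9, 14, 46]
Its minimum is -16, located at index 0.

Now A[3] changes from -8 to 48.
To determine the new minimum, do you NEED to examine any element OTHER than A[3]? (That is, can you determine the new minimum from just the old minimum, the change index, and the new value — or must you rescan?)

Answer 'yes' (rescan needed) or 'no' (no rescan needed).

Answer: no

Derivation:
Old min = -16 at index 0
Change at index 3: -8 -> 48
Index 3 was NOT the min. New min = min(-16, 48). No rescan of other elements needed.
Needs rescan: no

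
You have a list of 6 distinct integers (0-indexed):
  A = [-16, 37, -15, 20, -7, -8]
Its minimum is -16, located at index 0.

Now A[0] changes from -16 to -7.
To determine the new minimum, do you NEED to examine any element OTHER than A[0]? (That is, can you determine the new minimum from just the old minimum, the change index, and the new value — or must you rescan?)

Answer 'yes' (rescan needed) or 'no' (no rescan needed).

Old min = -16 at index 0
Change at index 0: -16 -> -7
Index 0 WAS the min and new value -7 > old min -16. Must rescan other elements to find the new min.
Needs rescan: yes

Answer: yes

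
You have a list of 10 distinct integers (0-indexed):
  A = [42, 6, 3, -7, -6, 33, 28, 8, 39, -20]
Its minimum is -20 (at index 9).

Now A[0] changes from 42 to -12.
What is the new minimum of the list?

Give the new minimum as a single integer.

Old min = -20 (at index 9)
Change: A[0] 42 -> -12
Changed element was NOT the old min.
  New min = min(old_min, new_val) = min(-20, -12) = -20

Answer: -20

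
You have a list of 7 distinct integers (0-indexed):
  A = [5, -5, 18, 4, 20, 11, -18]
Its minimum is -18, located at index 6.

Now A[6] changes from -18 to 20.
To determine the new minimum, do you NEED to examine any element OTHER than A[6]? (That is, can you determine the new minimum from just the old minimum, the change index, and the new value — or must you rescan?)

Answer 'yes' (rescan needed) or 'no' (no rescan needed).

Answer: yes

Derivation:
Old min = -18 at index 6
Change at index 6: -18 -> 20
Index 6 WAS the min and new value 20 > old min -18. Must rescan other elements to find the new min.
Needs rescan: yes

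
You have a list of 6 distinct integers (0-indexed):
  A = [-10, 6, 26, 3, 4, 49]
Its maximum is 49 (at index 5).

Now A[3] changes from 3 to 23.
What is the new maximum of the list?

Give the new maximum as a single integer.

Old max = 49 (at index 5)
Change: A[3] 3 -> 23
Changed element was NOT the old max.
  New max = max(old_max, new_val) = max(49, 23) = 49

Answer: 49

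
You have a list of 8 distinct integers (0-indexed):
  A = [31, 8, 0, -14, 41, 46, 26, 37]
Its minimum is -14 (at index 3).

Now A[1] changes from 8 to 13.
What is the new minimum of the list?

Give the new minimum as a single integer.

Old min = -14 (at index 3)
Change: A[1] 8 -> 13
Changed element was NOT the old min.
  New min = min(old_min, new_val) = min(-14, 13) = -14

Answer: -14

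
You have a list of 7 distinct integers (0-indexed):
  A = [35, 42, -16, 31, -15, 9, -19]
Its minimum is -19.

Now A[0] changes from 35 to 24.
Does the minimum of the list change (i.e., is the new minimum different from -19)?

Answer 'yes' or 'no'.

Answer: no

Derivation:
Old min = -19
Change: A[0] 35 -> 24
Changed element was NOT the min; min changes only if 24 < -19.
New min = -19; changed? no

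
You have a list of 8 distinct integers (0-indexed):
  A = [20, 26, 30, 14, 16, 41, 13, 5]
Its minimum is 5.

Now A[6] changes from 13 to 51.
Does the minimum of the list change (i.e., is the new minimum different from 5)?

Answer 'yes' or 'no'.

Old min = 5
Change: A[6] 13 -> 51
Changed element was NOT the min; min changes only if 51 < 5.
New min = 5; changed? no

Answer: no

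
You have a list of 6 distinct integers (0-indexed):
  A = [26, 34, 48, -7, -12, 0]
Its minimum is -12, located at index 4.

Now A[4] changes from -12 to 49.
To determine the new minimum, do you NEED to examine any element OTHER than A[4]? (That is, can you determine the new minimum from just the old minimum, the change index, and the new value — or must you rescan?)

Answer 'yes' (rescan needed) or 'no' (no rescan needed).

Answer: yes

Derivation:
Old min = -12 at index 4
Change at index 4: -12 -> 49
Index 4 WAS the min and new value 49 > old min -12. Must rescan other elements to find the new min.
Needs rescan: yes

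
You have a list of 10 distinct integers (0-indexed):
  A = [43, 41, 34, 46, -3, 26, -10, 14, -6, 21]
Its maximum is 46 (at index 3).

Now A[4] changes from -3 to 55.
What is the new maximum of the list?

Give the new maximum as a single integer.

Answer: 55

Derivation:
Old max = 46 (at index 3)
Change: A[4] -3 -> 55
Changed element was NOT the old max.
  New max = max(old_max, new_val) = max(46, 55) = 55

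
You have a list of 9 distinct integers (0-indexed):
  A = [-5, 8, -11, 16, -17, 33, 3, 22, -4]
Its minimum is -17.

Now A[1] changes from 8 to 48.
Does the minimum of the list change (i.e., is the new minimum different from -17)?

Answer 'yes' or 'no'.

Answer: no

Derivation:
Old min = -17
Change: A[1] 8 -> 48
Changed element was NOT the min; min changes only if 48 < -17.
New min = -17; changed? no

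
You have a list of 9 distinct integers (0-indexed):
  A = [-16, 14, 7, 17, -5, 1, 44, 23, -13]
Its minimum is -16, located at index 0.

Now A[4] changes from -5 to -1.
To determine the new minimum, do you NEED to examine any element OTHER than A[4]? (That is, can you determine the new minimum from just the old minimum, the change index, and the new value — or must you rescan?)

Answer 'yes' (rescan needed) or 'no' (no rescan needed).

Old min = -16 at index 0
Change at index 4: -5 -> -1
Index 4 was NOT the min. New min = min(-16, -1). No rescan of other elements needed.
Needs rescan: no

Answer: no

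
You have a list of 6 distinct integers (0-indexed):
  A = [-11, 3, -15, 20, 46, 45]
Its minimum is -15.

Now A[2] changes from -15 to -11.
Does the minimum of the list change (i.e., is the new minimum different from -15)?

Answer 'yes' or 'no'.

Answer: yes

Derivation:
Old min = -15
Change: A[2] -15 -> -11
Changed element was the min; new min must be rechecked.
New min = -11; changed? yes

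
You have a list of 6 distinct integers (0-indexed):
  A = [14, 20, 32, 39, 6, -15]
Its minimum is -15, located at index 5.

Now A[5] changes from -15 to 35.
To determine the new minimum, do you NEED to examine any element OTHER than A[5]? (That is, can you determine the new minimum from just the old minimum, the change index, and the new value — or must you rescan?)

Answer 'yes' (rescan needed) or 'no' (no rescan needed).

Answer: yes

Derivation:
Old min = -15 at index 5
Change at index 5: -15 -> 35
Index 5 WAS the min and new value 35 > old min -15. Must rescan other elements to find the new min.
Needs rescan: yes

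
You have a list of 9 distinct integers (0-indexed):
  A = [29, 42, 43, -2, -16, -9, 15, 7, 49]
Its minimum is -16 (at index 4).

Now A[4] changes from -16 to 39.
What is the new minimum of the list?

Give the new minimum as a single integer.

Old min = -16 (at index 4)
Change: A[4] -16 -> 39
Changed element WAS the min. Need to check: is 39 still <= all others?
  Min of remaining elements: -9
  New min = min(39, -9) = -9

Answer: -9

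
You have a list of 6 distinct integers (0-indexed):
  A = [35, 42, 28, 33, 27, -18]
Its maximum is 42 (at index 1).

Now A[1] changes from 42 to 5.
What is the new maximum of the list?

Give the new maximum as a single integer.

Answer: 35

Derivation:
Old max = 42 (at index 1)
Change: A[1] 42 -> 5
Changed element WAS the max -> may need rescan.
  Max of remaining elements: 35
  New max = max(5, 35) = 35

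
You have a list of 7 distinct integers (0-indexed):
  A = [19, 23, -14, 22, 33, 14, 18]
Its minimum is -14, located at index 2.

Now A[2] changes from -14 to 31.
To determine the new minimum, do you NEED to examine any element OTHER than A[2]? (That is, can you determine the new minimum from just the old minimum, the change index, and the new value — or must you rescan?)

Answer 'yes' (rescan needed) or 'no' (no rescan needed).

Old min = -14 at index 2
Change at index 2: -14 -> 31
Index 2 WAS the min and new value 31 > old min -14. Must rescan other elements to find the new min.
Needs rescan: yes

Answer: yes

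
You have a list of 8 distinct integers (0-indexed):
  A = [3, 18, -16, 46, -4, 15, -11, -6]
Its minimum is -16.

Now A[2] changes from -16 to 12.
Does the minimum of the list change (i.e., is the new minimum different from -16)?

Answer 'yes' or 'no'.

Old min = -16
Change: A[2] -16 -> 12
Changed element was the min; new min must be rechecked.
New min = -11; changed? yes

Answer: yes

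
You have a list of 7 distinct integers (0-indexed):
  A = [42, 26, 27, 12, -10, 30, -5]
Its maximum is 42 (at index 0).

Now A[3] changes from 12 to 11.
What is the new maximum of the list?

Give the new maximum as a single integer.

Old max = 42 (at index 0)
Change: A[3] 12 -> 11
Changed element was NOT the old max.
  New max = max(old_max, new_val) = max(42, 11) = 42

Answer: 42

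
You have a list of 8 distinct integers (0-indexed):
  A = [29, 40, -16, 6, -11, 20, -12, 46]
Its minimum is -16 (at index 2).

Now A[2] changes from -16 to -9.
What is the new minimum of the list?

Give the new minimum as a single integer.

Old min = -16 (at index 2)
Change: A[2] -16 -> -9
Changed element WAS the min. Need to check: is -9 still <= all others?
  Min of remaining elements: -12
  New min = min(-9, -12) = -12

Answer: -12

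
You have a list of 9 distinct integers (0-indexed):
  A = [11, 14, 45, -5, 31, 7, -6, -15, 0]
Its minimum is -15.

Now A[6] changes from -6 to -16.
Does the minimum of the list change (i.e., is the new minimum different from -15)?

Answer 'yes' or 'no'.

Old min = -15
Change: A[6] -6 -> -16
Changed element was NOT the min; min changes only if -16 < -15.
New min = -16; changed? yes

Answer: yes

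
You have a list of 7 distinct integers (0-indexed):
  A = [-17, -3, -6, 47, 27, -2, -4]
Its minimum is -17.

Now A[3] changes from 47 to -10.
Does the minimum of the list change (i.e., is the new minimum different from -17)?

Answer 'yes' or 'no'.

Old min = -17
Change: A[3] 47 -> -10
Changed element was NOT the min; min changes only if -10 < -17.
New min = -17; changed? no

Answer: no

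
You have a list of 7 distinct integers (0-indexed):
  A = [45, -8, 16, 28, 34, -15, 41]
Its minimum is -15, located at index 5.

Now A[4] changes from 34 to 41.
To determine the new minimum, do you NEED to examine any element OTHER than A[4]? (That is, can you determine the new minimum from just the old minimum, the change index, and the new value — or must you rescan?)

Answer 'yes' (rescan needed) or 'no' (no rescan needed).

Old min = -15 at index 5
Change at index 4: 34 -> 41
Index 4 was NOT the min. New min = min(-15, 41). No rescan of other elements needed.
Needs rescan: no

Answer: no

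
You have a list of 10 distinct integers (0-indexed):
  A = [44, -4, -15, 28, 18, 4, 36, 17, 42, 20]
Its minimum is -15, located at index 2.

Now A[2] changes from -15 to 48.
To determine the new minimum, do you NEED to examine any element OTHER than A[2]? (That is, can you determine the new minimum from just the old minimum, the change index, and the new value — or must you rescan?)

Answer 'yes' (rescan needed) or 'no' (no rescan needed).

Answer: yes

Derivation:
Old min = -15 at index 2
Change at index 2: -15 -> 48
Index 2 WAS the min and new value 48 > old min -15. Must rescan other elements to find the new min.
Needs rescan: yes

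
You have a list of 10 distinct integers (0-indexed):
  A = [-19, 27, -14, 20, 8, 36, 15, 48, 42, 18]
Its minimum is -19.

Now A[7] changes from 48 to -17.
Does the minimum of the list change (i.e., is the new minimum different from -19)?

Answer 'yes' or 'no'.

Answer: no

Derivation:
Old min = -19
Change: A[7] 48 -> -17
Changed element was NOT the min; min changes only if -17 < -19.
New min = -19; changed? no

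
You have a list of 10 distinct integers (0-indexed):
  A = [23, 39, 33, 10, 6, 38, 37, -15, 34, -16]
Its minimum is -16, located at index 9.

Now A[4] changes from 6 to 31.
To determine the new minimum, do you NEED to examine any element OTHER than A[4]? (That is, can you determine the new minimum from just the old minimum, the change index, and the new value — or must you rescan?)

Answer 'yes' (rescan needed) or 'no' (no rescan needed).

Answer: no

Derivation:
Old min = -16 at index 9
Change at index 4: 6 -> 31
Index 4 was NOT the min. New min = min(-16, 31). No rescan of other elements needed.
Needs rescan: no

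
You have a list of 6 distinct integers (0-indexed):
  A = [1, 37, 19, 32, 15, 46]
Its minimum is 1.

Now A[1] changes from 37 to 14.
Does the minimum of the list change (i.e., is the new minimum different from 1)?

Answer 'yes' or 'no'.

Old min = 1
Change: A[1] 37 -> 14
Changed element was NOT the min; min changes only if 14 < 1.
New min = 1; changed? no

Answer: no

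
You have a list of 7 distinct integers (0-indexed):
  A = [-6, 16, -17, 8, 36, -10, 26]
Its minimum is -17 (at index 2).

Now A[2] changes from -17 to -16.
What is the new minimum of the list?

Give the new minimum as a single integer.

Old min = -17 (at index 2)
Change: A[2] -17 -> -16
Changed element WAS the min. Need to check: is -16 still <= all others?
  Min of remaining elements: -10
  New min = min(-16, -10) = -16

Answer: -16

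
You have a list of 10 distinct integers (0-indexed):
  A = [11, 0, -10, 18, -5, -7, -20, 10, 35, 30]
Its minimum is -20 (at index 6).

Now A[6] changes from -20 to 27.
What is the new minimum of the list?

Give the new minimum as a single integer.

Answer: -10

Derivation:
Old min = -20 (at index 6)
Change: A[6] -20 -> 27
Changed element WAS the min. Need to check: is 27 still <= all others?
  Min of remaining elements: -10
  New min = min(27, -10) = -10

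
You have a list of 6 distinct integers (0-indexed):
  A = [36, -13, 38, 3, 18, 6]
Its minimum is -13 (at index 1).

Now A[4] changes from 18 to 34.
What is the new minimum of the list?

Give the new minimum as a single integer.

Old min = -13 (at index 1)
Change: A[4] 18 -> 34
Changed element was NOT the old min.
  New min = min(old_min, new_val) = min(-13, 34) = -13

Answer: -13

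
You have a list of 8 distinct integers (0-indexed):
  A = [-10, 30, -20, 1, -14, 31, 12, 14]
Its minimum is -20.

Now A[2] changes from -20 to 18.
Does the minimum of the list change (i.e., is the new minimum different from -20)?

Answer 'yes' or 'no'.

Old min = -20
Change: A[2] -20 -> 18
Changed element was the min; new min must be rechecked.
New min = -14; changed? yes

Answer: yes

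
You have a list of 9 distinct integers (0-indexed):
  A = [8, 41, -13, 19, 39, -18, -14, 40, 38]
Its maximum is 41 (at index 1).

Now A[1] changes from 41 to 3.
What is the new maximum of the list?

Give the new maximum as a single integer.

Answer: 40

Derivation:
Old max = 41 (at index 1)
Change: A[1] 41 -> 3
Changed element WAS the max -> may need rescan.
  Max of remaining elements: 40
  New max = max(3, 40) = 40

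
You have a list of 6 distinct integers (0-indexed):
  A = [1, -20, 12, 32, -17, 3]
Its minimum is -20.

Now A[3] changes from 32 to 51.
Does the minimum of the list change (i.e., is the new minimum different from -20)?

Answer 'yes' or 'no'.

Old min = -20
Change: A[3] 32 -> 51
Changed element was NOT the min; min changes only if 51 < -20.
New min = -20; changed? no

Answer: no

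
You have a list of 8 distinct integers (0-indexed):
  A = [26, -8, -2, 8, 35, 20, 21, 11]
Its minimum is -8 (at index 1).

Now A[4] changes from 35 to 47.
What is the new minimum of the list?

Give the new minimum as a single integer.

Old min = -8 (at index 1)
Change: A[4] 35 -> 47
Changed element was NOT the old min.
  New min = min(old_min, new_val) = min(-8, 47) = -8

Answer: -8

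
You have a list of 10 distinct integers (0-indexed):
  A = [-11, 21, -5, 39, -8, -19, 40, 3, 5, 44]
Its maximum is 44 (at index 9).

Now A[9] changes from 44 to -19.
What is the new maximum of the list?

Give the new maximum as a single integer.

Old max = 44 (at index 9)
Change: A[9] 44 -> -19
Changed element WAS the max -> may need rescan.
  Max of remaining elements: 40
  New max = max(-19, 40) = 40

Answer: 40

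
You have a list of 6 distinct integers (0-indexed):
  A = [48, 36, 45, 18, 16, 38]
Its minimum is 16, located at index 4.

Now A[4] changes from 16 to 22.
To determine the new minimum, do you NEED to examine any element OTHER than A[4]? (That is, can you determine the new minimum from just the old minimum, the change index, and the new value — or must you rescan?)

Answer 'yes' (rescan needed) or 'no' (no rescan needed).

Answer: yes

Derivation:
Old min = 16 at index 4
Change at index 4: 16 -> 22
Index 4 WAS the min and new value 22 > old min 16. Must rescan other elements to find the new min.
Needs rescan: yes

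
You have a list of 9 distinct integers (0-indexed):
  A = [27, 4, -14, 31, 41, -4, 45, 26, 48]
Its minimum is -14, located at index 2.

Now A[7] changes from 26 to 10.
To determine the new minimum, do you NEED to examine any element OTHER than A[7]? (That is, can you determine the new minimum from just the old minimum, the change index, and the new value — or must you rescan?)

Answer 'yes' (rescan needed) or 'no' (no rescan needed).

Answer: no

Derivation:
Old min = -14 at index 2
Change at index 7: 26 -> 10
Index 7 was NOT the min. New min = min(-14, 10). No rescan of other elements needed.
Needs rescan: no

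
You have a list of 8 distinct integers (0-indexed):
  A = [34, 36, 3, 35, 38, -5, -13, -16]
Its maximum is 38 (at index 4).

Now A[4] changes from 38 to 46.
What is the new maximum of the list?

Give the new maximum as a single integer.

Answer: 46

Derivation:
Old max = 38 (at index 4)
Change: A[4] 38 -> 46
Changed element WAS the max -> may need rescan.
  Max of remaining elements: 36
  New max = max(46, 36) = 46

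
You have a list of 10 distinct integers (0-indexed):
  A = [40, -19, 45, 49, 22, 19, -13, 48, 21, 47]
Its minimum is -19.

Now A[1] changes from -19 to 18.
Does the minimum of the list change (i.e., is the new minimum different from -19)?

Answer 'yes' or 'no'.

Old min = -19
Change: A[1] -19 -> 18
Changed element was the min; new min must be rechecked.
New min = -13; changed? yes

Answer: yes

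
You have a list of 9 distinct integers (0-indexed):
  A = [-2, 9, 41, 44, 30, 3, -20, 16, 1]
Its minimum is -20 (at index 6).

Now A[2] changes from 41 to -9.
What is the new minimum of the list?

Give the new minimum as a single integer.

Answer: -20

Derivation:
Old min = -20 (at index 6)
Change: A[2] 41 -> -9
Changed element was NOT the old min.
  New min = min(old_min, new_val) = min(-20, -9) = -20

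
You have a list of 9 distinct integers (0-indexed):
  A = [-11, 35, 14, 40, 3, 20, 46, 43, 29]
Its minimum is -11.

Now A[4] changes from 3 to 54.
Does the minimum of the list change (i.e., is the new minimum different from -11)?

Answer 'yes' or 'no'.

Old min = -11
Change: A[4] 3 -> 54
Changed element was NOT the min; min changes only if 54 < -11.
New min = -11; changed? no

Answer: no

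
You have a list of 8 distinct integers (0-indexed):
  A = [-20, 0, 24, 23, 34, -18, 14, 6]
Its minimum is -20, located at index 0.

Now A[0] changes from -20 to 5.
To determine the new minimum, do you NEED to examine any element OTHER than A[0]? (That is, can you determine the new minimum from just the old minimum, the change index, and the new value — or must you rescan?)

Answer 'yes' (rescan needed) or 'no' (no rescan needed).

Answer: yes

Derivation:
Old min = -20 at index 0
Change at index 0: -20 -> 5
Index 0 WAS the min and new value 5 > old min -20. Must rescan other elements to find the new min.
Needs rescan: yes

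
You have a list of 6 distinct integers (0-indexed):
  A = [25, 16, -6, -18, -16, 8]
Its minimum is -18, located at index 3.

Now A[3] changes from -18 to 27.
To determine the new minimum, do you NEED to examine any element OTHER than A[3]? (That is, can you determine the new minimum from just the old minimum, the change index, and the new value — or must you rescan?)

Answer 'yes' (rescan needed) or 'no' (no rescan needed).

Answer: yes

Derivation:
Old min = -18 at index 3
Change at index 3: -18 -> 27
Index 3 WAS the min and new value 27 > old min -18. Must rescan other elements to find the new min.
Needs rescan: yes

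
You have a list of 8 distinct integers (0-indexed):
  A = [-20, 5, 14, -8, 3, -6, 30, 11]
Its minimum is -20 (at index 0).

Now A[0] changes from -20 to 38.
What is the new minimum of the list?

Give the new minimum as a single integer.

Old min = -20 (at index 0)
Change: A[0] -20 -> 38
Changed element WAS the min. Need to check: is 38 still <= all others?
  Min of remaining elements: -8
  New min = min(38, -8) = -8

Answer: -8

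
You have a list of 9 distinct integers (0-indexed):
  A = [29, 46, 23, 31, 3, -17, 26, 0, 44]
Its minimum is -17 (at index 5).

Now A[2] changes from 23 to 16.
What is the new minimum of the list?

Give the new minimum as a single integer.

Old min = -17 (at index 5)
Change: A[2] 23 -> 16
Changed element was NOT the old min.
  New min = min(old_min, new_val) = min(-17, 16) = -17

Answer: -17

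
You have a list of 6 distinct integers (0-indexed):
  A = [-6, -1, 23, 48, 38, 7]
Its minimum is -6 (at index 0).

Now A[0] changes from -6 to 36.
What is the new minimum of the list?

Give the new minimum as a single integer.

Answer: -1

Derivation:
Old min = -6 (at index 0)
Change: A[0] -6 -> 36
Changed element WAS the min. Need to check: is 36 still <= all others?
  Min of remaining elements: -1
  New min = min(36, -1) = -1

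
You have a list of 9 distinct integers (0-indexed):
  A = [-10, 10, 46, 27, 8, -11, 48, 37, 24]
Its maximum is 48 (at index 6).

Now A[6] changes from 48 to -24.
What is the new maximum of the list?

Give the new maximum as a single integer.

Old max = 48 (at index 6)
Change: A[6] 48 -> -24
Changed element WAS the max -> may need rescan.
  Max of remaining elements: 46
  New max = max(-24, 46) = 46

Answer: 46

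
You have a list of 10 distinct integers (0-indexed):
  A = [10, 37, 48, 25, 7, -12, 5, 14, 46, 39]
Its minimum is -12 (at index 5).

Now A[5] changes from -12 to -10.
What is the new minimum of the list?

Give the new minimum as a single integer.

Answer: -10

Derivation:
Old min = -12 (at index 5)
Change: A[5] -12 -> -10
Changed element WAS the min. Need to check: is -10 still <= all others?
  Min of remaining elements: 5
  New min = min(-10, 5) = -10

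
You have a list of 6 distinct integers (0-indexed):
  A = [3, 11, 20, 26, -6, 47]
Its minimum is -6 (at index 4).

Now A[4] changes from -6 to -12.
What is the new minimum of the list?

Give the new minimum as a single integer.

Answer: -12

Derivation:
Old min = -6 (at index 4)
Change: A[4] -6 -> -12
Changed element WAS the min. Need to check: is -12 still <= all others?
  Min of remaining elements: 3
  New min = min(-12, 3) = -12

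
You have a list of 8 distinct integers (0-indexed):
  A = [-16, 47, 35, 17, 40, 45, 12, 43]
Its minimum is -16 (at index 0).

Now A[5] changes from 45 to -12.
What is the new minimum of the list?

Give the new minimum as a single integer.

Old min = -16 (at index 0)
Change: A[5] 45 -> -12
Changed element was NOT the old min.
  New min = min(old_min, new_val) = min(-16, -12) = -16

Answer: -16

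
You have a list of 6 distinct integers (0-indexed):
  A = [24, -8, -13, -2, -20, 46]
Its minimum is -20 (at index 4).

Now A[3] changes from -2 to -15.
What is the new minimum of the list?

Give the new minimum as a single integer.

Answer: -20

Derivation:
Old min = -20 (at index 4)
Change: A[3] -2 -> -15
Changed element was NOT the old min.
  New min = min(old_min, new_val) = min(-20, -15) = -20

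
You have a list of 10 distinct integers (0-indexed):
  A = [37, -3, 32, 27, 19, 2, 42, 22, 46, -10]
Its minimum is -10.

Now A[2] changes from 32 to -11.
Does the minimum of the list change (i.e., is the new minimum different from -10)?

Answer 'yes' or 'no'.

Answer: yes

Derivation:
Old min = -10
Change: A[2] 32 -> -11
Changed element was NOT the min; min changes only if -11 < -10.
New min = -11; changed? yes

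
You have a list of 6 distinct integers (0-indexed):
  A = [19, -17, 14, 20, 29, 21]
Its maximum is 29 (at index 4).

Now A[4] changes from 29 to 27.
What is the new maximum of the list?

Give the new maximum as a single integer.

Old max = 29 (at index 4)
Change: A[4] 29 -> 27
Changed element WAS the max -> may need rescan.
  Max of remaining elements: 21
  New max = max(27, 21) = 27

Answer: 27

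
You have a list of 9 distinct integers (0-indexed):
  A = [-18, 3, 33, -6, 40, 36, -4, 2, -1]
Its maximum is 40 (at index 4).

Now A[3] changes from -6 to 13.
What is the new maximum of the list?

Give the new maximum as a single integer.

Answer: 40

Derivation:
Old max = 40 (at index 4)
Change: A[3] -6 -> 13
Changed element was NOT the old max.
  New max = max(old_max, new_val) = max(40, 13) = 40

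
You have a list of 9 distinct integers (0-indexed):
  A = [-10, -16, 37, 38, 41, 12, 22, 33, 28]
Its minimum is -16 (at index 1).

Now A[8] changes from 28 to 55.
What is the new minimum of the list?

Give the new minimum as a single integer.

Answer: -16

Derivation:
Old min = -16 (at index 1)
Change: A[8] 28 -> 55
Changed element was NOT the old min.
  New min = min(old_min, new_val) = min(-16, 55) = -16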